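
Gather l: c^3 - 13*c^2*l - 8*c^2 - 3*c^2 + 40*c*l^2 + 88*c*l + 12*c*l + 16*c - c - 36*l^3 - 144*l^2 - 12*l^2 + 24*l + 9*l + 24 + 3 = c^3 - 11*c^2 + 15*c - 36*l^3 + l^2*(40*c - 156) + l*(-13*c^2 + 100*c + 33) + 27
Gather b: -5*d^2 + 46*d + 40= -5*d^2 + 46*d + 40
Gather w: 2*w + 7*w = 9*w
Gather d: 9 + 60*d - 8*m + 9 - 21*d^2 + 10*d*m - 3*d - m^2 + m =-21*d^2 + d*(10*m + 57) - m^2 - 7*m + 18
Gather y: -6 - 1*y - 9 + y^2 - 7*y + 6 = y^2 - 8*y - 9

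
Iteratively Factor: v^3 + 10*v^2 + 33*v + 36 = (v + 3)*(v^2 + 7*v + 12) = (v + 3)*(v + 4)*(v + 3)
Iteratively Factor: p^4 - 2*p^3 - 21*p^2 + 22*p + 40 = (p + 4)*(p^3 - 6*p^2 + 3*p + 10) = (p + 1)*(p + 4)*(p^2 - 7*p + 10) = (p - 5)*(p + 1)*(p + 4)*(p - 2)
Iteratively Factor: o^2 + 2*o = (o)*(o + 2)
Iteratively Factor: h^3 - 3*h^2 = (h)*(h^2 - 3*h) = h^2*(h - 3)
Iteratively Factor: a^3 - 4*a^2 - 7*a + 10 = (a - 5)*(a^2 + a - 2) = (a - 5)*(a - 1)*(a + 2)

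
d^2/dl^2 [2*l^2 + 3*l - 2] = 4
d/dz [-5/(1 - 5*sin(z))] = -25*cos(z)/(5*sin(z) - 1)^2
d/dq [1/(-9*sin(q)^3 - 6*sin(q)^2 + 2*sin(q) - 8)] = (27*sin(q)^2 + 12*sin(q) - 2)*cos(q)/(9*sin(q)^3 + 6*sin(q)^2 - 2*sin(q) + 8)^2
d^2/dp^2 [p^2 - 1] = 2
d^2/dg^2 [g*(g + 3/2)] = 2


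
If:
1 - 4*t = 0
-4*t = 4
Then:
No Solution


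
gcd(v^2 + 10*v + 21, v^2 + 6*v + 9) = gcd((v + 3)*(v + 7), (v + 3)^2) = v + 3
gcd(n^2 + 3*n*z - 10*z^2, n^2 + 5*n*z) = n + 5*z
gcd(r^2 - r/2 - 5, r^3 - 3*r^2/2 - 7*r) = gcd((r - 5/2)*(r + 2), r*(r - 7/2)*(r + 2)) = r + 2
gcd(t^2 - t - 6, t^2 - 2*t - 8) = t + 2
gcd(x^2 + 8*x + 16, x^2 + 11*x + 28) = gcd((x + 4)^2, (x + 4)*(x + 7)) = x + 4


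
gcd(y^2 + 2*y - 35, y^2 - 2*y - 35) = 1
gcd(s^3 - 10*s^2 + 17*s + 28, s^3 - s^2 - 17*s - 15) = s + 1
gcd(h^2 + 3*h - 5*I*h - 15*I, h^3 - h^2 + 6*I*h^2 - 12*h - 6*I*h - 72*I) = h + 3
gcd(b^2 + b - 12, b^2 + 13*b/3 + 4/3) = b + 4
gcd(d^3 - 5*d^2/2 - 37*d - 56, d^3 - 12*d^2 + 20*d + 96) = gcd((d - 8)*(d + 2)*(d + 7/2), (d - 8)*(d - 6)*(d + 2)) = d^2 - 6*d - 16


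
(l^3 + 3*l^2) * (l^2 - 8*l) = l^5 - 5*l^4 - 24*l^3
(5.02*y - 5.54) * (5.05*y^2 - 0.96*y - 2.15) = 25.351*y^3 - 32.7962*y^2 - 5.4746*y + 11.911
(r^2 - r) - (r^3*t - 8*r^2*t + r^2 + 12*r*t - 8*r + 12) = -r^3*t + 8*r^2*t - 12*r*t + 7*r - 12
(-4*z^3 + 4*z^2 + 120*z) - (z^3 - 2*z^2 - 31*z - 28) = -5*z^3 + 6*z^2 + 151*z + 28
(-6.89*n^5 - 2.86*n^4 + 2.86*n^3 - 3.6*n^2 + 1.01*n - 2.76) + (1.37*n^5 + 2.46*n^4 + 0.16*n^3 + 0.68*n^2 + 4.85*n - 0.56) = -5.52*n^5 - 0.4*n^4 + 3.02*n^3 - 2.92*n^2 + 5.86*n - 3.32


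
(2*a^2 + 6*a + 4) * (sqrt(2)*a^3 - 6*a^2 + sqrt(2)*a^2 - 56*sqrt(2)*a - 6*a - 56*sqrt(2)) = 2*sqrt(2)*a^5 - 12*a^4 + 8*sqrt(2)*a^4 - 102*sqrt(2)*a^3 - 48*a^3 - 444*sqrt(2)*a^2 - 60*a^2 - 560*sqrt(2)*a - 24*a - 224*sqrt(2)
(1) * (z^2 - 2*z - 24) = z^2 - 2*z - 24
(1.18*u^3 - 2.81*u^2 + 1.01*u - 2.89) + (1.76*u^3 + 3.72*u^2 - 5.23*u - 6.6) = 2.94*u^3 + 0.91*u^2 - 4.22*u - 9.49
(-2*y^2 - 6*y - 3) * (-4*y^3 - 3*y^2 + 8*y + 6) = 8*y^5 + 30*y^4 + 14*y^3 - 51*y^2 - 60*y - 18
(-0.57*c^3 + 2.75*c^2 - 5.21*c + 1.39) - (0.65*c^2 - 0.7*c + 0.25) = -0.57*c^3 + 2.1*c^2 - 4.51*c + 1.14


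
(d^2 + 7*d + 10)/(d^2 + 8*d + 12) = (d + 5)/(d + 6)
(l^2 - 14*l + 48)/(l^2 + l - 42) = (l - 8)/(l + 7)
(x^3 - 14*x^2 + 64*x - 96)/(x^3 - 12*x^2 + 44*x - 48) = (x - 4)/(x - 2)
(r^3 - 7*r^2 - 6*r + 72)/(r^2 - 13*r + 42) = (r^2 - r - 12)/(r - 7)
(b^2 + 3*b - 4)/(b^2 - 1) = (b + 4)/(b + 1)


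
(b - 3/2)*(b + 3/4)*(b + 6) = b^3 + 21*b^2/4 - 45*b/8 - 27/4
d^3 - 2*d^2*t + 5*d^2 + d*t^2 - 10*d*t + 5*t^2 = (d + 5)*(d - t)^2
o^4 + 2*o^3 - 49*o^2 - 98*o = o*(o - 7)*(o + 2)*(o + 7)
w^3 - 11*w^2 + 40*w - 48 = (w - 4)^2*(w - 3)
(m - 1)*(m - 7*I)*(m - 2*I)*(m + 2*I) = m^4 - m^3 - 7*I*m^3 + 4*m^2 + 7*I*m^2 - 4*m - 28*I*m + 28*I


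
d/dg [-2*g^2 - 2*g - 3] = -4*g - 2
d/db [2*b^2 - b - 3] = 4*b - 1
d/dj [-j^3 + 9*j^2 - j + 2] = -3*j^2 + 18*j - 1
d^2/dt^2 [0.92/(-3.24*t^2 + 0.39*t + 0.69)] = (-19.315584*t^2 + 2.325024*t + 0.92*(6.48*t - 0.39)*(12.96*t - 0.78) + 4.113504)/(-3.24*t^2 + 0.39*t + 0.69)^3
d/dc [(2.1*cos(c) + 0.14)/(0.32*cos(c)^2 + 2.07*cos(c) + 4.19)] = (0.672*cos(c)^2 + 0.0895999999999999*cos(c) - 8.5092)*sin(c)/(0.1024*cos(c)^4 + 1.3248*cos(c)^3 + 6.9665*cos(c)^2 + 17.3466*cos(c) + 17.5561)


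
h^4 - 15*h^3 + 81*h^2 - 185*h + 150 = (h - 5)^2*(h - 3)*(h - 2)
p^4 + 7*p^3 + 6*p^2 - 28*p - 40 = (p - 2)*(p + 2)^2*(p + 5)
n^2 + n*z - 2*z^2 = (n - z)*(n + 2*z)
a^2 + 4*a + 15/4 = (a + 3/2)*(a + 5/2)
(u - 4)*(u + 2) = u^2 - 2*u - 8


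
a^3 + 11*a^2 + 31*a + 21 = (a + 1)*(a + 3)*(a + 7)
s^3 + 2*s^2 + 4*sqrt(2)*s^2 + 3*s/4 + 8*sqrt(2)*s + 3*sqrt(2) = (s + 1/2)*(s + 3/2)*(s + 4*sqrt(2))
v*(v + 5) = v^2 + 5*v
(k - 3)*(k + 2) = k^2 - k - 6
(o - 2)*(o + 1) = o^2 - o - 2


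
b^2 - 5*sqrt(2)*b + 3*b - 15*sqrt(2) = (b + 3)*(b - 5*sqrt(2))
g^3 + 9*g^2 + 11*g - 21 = (g - 1)*(g + 3)*(g + 7)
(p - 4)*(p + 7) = p^2 + 3*p - 28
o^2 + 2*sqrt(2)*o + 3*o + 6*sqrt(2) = (o + 3)*(o + 2*sqrt(2))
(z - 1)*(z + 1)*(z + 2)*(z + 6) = z^4 + 8*z^3 + 11*z^2 - 8*z - 12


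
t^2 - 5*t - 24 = (t - 8)*(t + 3)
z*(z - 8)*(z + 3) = z^3 - 5*z^2 - 24*z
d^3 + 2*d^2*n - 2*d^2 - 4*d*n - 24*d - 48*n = (d - 6)*(d + 4)*(d + 2*n)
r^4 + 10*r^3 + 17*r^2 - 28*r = r*(r - 1)*(r + 4)*(r + 7)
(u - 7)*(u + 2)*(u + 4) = u^3 - u^2 - 34*u - 56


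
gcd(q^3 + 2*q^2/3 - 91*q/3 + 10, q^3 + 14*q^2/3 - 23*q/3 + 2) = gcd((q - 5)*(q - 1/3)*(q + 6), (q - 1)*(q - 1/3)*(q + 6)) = q^2 + 17*q/3 - 2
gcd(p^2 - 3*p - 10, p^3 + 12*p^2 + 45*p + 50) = p + 2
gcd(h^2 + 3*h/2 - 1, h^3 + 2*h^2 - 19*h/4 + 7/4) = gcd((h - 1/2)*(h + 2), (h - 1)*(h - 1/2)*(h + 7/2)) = h - 1/2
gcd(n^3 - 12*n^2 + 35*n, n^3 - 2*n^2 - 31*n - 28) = n - 7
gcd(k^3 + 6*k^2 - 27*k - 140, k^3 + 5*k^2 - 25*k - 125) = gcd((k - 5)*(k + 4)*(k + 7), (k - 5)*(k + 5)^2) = k - 5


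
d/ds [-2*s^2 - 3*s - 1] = -4*s - 3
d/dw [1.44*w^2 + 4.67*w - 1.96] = 2.88*w + 4.67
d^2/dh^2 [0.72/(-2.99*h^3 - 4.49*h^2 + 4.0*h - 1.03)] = ((12.9168*h + 6.4656)*(2.99*h^3 + 4.49*h^2 - 4.0*h + 1.03) - 0.72*(8.97*h^2 + 8.98*h - 4.0)*(17.94*h^2 + 17.96*h - 8.0))/(2.99*h^3 + 4.49*h^2 - 4.0*h + 1.03)^3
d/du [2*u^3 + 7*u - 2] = 6*u^2 + 7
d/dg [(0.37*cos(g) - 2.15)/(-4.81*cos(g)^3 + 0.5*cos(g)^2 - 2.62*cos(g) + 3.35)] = (-3.5594*cos(g)^3 + 31.2095*cos(g)^2 - 2.15*cos(g) + 4.3935)*sin(g)/(23.1361*cos(g)^6 - 4.81*cos(g)^5 + 25.4544*cos(g)^4 - 34.847*cos(g)^3 + 10.2144*cos(g)^2 - 17.554*cos(g) + 11.2225)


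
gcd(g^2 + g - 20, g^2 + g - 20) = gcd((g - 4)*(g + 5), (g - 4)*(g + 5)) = g^2 + g - 20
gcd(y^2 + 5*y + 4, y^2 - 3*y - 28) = y + 4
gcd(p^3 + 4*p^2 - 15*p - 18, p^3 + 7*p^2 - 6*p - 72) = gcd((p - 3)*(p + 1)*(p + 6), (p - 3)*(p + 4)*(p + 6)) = p^2 + 3*p - 18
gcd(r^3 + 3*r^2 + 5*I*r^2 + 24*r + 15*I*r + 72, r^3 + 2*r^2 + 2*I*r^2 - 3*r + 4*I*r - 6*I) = r + 3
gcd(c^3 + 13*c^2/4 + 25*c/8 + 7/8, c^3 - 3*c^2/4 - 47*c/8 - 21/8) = c^2 + 9*c/4 + 7/8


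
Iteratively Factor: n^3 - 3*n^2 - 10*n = (n - 5)*(n^2 + 2*n) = n*(n - 5)*(n + 2)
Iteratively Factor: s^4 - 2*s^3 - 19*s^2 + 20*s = (s)*(s^3 - 2*s^2 - 19*s + 20) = s*(s - 1)*(s^2 - s - 20) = s*(s - 1)*(s + 4)*(s - 5)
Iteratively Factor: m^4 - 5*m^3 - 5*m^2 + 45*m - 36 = (m - 4)*(m^3 - m^2 - 9*m + 9) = (m - 4)*(m - 1)*(m^2 - 9) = (m - 4)*(m - 3)*(m - 1)*(m + 3)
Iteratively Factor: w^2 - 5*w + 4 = (w - 1)*(w - 4)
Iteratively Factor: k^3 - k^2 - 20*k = (k + 4)*(k^2 - 5*k) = (k - 5)*(k + 4)*(k)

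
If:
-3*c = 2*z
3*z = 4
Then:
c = -8/9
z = 4/3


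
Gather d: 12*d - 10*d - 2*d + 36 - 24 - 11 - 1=0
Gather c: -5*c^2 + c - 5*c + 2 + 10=-5*c^2 - 4*c + 12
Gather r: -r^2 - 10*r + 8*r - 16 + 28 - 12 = -r^2 - 2*r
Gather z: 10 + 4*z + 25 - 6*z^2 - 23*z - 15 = -6*z^2 - 19*z + 20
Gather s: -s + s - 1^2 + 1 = 0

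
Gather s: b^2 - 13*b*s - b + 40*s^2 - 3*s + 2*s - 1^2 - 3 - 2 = b^2 - b + 40*s^2 + s*(-13*b - 1) - 6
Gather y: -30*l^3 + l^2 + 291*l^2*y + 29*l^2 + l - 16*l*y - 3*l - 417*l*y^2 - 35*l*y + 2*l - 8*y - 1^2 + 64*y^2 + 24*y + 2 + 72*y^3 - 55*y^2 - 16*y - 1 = -30*l^3 + 30*l^2 + 72*y^3 + y^2*(9 - 417*l) + y*(291*l^2 - 51*l)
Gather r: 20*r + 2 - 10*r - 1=10*r + 1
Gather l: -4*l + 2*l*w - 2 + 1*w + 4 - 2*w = l*(2*w - 4) - w + 2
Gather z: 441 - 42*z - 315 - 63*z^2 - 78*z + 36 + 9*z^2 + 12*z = -54*z^2 - 108*z + 162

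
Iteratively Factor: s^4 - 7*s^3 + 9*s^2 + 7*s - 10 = (s - 2)*(s^3 - 5*s^2 - s + 5) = (s - 5)*(s - 2)*(s^2 - 1) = (s - 5)*(s - 2)*(s - 1)*(s + 1)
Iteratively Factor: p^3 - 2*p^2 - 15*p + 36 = (p - 3)*(p^2 + p - 12) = (p - 3)^2*(p + 4)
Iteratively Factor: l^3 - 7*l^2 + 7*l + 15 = (l - 3)*(l^2 - 4*l - 5) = (l - 5)*(l - 3)*(l + 1)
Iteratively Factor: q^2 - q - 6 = (q - 3)*(q + 2)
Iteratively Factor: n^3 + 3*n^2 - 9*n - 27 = (n + 3)*(n^2 - 9) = (n - 3)*(n + 3)*(n + 3)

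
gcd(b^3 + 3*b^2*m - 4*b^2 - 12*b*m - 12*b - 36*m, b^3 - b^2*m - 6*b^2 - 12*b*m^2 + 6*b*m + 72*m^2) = b^2 + 3*b*m - 6*b - 18*m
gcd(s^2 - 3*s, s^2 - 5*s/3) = s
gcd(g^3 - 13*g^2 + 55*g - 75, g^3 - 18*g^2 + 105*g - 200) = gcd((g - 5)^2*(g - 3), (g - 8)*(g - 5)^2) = g^2 - 10*g + 25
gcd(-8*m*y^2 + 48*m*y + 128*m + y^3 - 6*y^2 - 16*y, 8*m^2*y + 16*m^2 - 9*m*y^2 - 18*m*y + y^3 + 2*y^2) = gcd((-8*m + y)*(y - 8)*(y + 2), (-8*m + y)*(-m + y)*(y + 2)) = -8*m*y - 16*m + y^2 + 2*y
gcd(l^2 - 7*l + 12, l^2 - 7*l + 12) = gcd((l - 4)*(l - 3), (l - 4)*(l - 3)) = l^2 - 7*l + 12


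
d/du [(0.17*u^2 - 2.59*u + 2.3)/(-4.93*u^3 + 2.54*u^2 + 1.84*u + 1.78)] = (0.8381*u^4 - 25.5374*u^3 + 40.9084*u^2 - 11.0788*u - 8.8422)/(24.3049*u^6 - 25.0444*u^5 - 11.6908*u^4 - 8.2036*u^3 + 12.428*u^2 + 6.5504*u + 3.1684)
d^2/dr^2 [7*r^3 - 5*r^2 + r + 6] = 42*r - 10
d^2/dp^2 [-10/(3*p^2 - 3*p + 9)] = 20*(p^2 - p - (2*p - 1)^2 + 3)/(3*(p^2 - p + 3)^3)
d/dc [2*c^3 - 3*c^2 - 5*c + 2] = 6*c^2 - 6*c - 5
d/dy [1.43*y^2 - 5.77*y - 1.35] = 2.86*y - 5.77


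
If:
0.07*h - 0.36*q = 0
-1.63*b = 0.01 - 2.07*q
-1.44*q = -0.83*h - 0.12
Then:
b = -0.06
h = -0.22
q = -0.04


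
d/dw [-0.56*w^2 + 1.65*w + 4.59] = 1.65 - 1.12*w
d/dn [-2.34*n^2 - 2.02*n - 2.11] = -4.68*n - 2.02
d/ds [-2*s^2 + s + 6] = 1 - 4*s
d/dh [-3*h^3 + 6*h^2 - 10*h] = -9*h^2 + 12*h - 10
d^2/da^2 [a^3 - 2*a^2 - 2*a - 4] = 6*a - 4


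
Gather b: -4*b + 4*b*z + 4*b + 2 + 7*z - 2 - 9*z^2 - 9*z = 4*b*z - 9*z^2 - 2*z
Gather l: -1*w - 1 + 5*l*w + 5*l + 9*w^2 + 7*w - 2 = l*(5*w + 5) + 9*w^2 + 6*w - 3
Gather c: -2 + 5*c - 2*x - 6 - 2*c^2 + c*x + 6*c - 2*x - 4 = -2*c^2 + c*(x + 11) - 4*x - 12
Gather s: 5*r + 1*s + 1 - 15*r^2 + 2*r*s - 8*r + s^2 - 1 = -15*r^2 - 3*r + s^2 + s*(2*r + 1)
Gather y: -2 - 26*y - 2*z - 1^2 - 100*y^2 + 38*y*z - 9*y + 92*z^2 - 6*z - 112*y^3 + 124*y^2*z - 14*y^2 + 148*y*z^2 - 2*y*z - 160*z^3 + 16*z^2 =-112*y^3 + y^2*(124*z - 114) + y*(148*z^2 + 36*z - 35) - 160*z^3 + 108*z^2 - 8*z - 3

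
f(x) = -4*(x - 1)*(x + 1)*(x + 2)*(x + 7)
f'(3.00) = -1680.00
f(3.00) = -1600.00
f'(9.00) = -21312.00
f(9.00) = -56320.00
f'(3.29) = -2044.94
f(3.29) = -2139.06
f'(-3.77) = -249.59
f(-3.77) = 302.16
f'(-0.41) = 61.59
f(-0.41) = 34.87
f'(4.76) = -4631.66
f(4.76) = -6886.91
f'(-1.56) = -3.85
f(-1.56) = -13.73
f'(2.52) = -1167.97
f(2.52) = -920.92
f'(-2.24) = -93.11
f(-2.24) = 18.36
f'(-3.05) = -197.51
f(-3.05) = 137.74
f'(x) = -4*(x - 1)*(x + 1)*(x + 2) - 4*(x - 1)*(x + 1)*(x + 7) - 4*(x - 1)*(x + 2)*(x + 7) - 4*(x + 1)*(x + 2)*(x + 7) = -16*x^3 - 108*x^2 - 104*x + 36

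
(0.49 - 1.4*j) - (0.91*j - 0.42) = 0.91 - 2.31*j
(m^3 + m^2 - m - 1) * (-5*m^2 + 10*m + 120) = -5*m^5 + 5*m^4 + 135*m^3 + 115*m^2 - 130*m - 120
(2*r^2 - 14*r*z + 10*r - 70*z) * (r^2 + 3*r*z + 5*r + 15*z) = 2*r^4 - 8*r^3*z + 20*r^3 - 42*r^2*z^2 - 80*r^2*z + 50*r^2 - 420*r*z^2 - 200*r*z - 1050*z^2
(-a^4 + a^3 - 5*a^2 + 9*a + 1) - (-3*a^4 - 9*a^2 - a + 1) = 2*a^4 + a^3 + 4*a^2 + 10*a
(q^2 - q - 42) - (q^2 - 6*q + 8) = 5*q - 50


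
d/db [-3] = 0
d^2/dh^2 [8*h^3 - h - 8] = 48*h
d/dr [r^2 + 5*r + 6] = 2*r + 5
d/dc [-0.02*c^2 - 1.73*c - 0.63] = -0.04*c - 1.73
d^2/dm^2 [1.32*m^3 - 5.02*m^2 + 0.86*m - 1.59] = 7.92*m - 10.04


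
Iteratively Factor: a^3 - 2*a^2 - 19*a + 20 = (a + 4)*(a^2 - 6*a + 5) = (a - 5)*(a + 4)*(a - 1)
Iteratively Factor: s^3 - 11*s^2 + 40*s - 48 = (s - 3)*(s^2 - 8*s + 16) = (s - 4)*(s - 3)*(s - 4)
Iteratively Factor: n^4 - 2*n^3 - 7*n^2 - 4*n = (n - 4)*(n^3 + 2*n^2 + n) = (n - 4)*(n + 1)*(n^2 + n) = (n - 4)*(n + 1)^2*(n)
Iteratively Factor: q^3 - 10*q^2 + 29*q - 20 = (q - 5)*(q^2 - 5*q + 4) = (q - 5)*(q - 1)*(q - 4)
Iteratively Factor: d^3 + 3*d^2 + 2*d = (d + 2)*(d^2 + d) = (d + 1)*(d + 2)*(d)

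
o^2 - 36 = (o - 6)*(o + 6)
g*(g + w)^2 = g^3 + 2*g^2*w + g*w^2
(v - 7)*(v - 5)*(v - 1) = v^3 - 13*v^2 + 47*v - 35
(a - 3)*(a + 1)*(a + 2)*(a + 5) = a^4 + 5*a^3 - 7*a^2 - 41*a - 30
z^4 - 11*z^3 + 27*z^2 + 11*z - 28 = (z - 7)*(z - 4)*(z - 1)*(z + 1)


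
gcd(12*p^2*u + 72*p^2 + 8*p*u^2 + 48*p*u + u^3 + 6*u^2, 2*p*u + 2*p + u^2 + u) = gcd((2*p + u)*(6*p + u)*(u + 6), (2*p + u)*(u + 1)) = 2*p + u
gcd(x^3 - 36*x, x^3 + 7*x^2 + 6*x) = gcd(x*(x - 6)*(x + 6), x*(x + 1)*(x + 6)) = x^2 + 6*x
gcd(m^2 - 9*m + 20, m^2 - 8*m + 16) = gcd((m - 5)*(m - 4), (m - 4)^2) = m - 4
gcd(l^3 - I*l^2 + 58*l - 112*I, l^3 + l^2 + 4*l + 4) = l - 2*I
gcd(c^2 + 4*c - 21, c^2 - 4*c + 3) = c - 3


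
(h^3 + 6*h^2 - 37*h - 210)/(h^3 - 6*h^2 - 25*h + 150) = (h + 7)/(h - 5)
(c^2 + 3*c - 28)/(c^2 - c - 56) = (c - 4)/(c - 8)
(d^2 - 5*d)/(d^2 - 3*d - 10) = d/(d + 2)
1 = 1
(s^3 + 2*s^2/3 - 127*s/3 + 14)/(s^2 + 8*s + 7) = (s^2 - 19*s/3 + 2)/(s + 1)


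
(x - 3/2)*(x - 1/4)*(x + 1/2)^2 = x^4 - 3*x^3/4 - 9*x^2/8 - x/16 + 3/32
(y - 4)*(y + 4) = y^2 - 16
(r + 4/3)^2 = r^2 + 8*r/3 + 16/9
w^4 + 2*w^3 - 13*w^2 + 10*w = w*(w - 2)*(w - 1)*(w + 5)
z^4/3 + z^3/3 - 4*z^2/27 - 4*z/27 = z*(z/3 + 1/3)*(z - 2/3)*(z + 2/3)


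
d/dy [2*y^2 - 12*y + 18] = 4*y - 12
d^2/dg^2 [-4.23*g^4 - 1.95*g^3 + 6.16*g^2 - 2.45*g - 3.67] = -50.76*g^2 - 11.7*g + 12.32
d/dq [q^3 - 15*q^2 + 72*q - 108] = 3*q^2 - 30*q + 72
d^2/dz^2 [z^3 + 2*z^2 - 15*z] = 6*z + 4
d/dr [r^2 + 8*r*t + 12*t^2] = 2*r + 8*t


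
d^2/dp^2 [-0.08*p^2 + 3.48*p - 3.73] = -0.160000000000000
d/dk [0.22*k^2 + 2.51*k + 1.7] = 0.44*k + 2.51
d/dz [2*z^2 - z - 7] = 4*z - 1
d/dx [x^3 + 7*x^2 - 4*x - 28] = 3*x^2 + 14*x - 4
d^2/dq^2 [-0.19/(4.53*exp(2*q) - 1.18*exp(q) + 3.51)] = ((3.4428*exp(q) - 0.2242)*(4.53*exp(2*q) - 1.18*exp(q) + 3.51) - 0.19*(9.06*exp(q) - 1.18)*(18.12*exp(q) - 2.36)*exp(q))*exp(q)/(4.53*exp(2*q) - 1.18*exp(q) + 3.51)^3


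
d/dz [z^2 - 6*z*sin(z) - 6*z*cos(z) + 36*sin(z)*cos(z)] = -6*sqrt(2)*z*cos(z + pi/4) + 2*z - 6*sqrt(2)*sin(z + pi/4) + 36*cos(2*z)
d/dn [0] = 0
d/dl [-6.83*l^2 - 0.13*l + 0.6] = -13.66*l - 0.13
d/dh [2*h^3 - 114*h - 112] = 6*h^2 - 114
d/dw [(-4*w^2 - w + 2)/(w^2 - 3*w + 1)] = (13*w^2 - 12*w + 5)/(w^4 - 6*w^3 + 11*w^2 - 6*w + 1)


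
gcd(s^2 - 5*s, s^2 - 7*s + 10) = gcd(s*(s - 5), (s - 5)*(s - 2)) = s - 5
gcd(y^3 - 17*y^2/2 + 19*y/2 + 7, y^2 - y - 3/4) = y + 1/2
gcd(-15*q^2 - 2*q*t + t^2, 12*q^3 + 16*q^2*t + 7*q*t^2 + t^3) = 3*q + t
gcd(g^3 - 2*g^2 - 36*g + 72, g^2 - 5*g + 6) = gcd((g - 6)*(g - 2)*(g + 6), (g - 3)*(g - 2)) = g - 2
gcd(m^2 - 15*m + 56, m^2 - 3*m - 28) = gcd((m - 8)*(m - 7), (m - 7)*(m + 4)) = m - 7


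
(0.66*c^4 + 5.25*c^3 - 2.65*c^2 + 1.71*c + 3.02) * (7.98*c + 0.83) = 5.2668*c^5 + 42.4428*c^4 - 16.7895*c^3 + 11.4463*c^2 + 25.5189*c + 2.5066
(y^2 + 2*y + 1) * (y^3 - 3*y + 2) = y^5 + 2*y^4 - 2*y^3 - 4*y^2 + y + 2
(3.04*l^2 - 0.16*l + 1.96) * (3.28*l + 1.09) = 9.9712*l^3 + 2.7888*l^2 + 6.2544*l + 2.1364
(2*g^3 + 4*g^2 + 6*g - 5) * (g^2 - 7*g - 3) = 2*g^5 - 10*g^4 - 28*g^3 - 59*g^2 + 17*g + 15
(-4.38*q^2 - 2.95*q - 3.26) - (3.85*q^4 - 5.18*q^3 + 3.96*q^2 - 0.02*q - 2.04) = -3.85*q^4 + 5.18*q^3 - 8.34*q^2 - 2.93*q - 1.22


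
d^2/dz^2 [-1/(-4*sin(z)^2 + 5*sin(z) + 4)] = (64*sin(z)^4 - 60*sin(z)^3 - 7*sin(z)^2 + 100*sin(z) - 82)/(5*sin(z) + 4*cos(z)^2)^3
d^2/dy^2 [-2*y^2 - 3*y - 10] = -4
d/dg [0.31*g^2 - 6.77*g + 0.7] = 0.62*g - 6.77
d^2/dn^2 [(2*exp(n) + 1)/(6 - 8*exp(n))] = (-20*exp(n) - 15)*exp(n)/(64*exp(3*n) - 144*exp(2*n) + 108*exp(n) - 27)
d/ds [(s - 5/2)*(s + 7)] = 2*s + 9/2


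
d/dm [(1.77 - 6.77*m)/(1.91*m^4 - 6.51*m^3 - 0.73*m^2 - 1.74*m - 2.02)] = (38.7921*m^4 - 101.6682*m^3 + 29.626*m^2 + 2.5842*m + 16.7552)/(3.6481*m^8 - 24.8682*m^7 + 39.5915*m^6 + 2.8578*m^5 + 15.4713*m^4 + 28.8408*m^3 + 5.9768*m^2 + 7.0296*m + 4.0804)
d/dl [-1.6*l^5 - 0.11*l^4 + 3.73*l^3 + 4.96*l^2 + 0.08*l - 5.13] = -8.0*l^4 - 0.44*l^3 + 11.19*l^2 + 9.92*l + 0.08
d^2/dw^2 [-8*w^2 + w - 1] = -16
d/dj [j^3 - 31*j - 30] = 3*j^2 - 31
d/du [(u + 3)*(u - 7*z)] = 2*u - 7*z + 3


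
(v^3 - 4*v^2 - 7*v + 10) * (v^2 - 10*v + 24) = v^5 - 14*v^4 + 57*v^3 - 16*v^2 - 268*v + 240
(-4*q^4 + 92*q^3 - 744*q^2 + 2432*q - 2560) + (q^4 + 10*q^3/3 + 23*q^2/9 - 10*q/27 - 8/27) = -3*q^4 + 286*q^3/3 - 6673*q^2/9 + 65654*q/27 - 69128/27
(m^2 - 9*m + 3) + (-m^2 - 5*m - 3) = -14*m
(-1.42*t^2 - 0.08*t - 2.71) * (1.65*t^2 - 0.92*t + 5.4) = -2.343*t^4 + 1.1744*t^3 - 12.0659*t^2 + 2.0612*t - 14.634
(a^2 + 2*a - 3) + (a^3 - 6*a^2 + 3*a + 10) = a^3 - 5*a^2 + 5*a + 7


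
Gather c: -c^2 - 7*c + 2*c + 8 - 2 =-c^2 - 5*c + 6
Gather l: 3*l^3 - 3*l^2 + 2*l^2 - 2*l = 3*l^3 - l^2 - 2*l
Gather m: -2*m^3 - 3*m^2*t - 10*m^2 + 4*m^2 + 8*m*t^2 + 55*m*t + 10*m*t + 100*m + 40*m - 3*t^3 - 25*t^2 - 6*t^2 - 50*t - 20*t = -2*m^3 + m^2*(-3*t - 6) + m*(8*t^2 + 65*t + 140) - 3*t^3 - 31*t^2 - 70*t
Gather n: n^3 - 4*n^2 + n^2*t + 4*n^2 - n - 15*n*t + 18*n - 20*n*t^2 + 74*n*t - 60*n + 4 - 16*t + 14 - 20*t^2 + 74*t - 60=n^3 + n^2*t + n*(-20*t^2 + 59*t - 43) - 20*t^2 + 58*t - 42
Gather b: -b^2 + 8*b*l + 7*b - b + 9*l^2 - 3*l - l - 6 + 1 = -b^2 + b*(8*l + 6) + 9*l^2 - 4*l - 5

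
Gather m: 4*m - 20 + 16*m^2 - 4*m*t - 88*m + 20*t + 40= 16*m^2 + m*(-4*t - 84) + 20*t + 20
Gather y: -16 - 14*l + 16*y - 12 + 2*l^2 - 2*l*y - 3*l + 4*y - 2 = 2*l^2 - 17*l + y*(20 - 2*l) - 30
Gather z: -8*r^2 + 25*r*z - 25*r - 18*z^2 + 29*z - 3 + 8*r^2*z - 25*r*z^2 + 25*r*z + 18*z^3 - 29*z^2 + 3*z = -8*r^2 - 25*r + 18*z^3 + z^2*(-25*r - 47) + z*(8*r^2 + 50*r + 32) - 3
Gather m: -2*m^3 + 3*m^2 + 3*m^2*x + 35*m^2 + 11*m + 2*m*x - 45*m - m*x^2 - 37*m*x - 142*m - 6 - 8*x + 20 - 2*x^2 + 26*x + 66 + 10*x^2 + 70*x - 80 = -2*m^3 + m^2*(3*x + 38) + m*(-x^2 - 35*x - 176) + 8*x^2 + 88*x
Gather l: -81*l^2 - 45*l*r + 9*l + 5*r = -81*l^2 + l*(9 - 45*r) + 5*r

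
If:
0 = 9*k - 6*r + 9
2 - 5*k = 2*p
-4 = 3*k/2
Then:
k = -8/3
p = 23/3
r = -5/2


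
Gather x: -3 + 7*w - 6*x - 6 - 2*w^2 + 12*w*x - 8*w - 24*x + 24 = -2*w^2 - w + x*(12*w - 30) + 15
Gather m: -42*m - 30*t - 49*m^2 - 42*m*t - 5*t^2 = -49*m^2 + m*(-42*t - 42) - 5*t^2 - 30*t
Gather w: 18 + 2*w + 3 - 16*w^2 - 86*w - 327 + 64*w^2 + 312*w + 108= 48*w^2 + 228*w - 198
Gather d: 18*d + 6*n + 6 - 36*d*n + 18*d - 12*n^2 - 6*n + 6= d*(36 - 36*n) - 12*n^2 + 12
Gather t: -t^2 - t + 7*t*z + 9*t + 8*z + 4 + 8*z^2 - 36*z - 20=-t^2 + t*(7*z + 8) + 8*z^2 - 28*z - 16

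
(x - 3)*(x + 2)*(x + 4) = x^3 + 3*x^2 - 10*x - 24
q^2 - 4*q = q*(q - 4)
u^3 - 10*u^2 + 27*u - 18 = (u - 6)*(u - 3)*(u - 1)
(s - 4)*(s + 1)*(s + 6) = s^3 + 3*s^2 - 22*s - 24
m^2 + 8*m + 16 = (m + 4)^2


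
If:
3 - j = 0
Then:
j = 3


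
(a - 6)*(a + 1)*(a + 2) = a^3 - 3*a^2 - 16*a - 12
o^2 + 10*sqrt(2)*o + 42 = (o + 3*sqrt(2))*(o + 7*sqrt(2))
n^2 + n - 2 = (n - 1)*(n + 2)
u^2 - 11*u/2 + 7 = (u - 7/2)*(u - 2)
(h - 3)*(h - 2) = h^2 - 5*h + 6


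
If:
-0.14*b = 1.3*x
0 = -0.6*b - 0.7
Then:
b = -1.17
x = 0.13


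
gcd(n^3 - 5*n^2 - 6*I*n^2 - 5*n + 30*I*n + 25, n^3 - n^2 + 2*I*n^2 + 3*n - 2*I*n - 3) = n - I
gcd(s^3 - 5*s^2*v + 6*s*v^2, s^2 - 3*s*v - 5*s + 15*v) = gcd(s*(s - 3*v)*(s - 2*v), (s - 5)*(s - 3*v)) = s - 3*v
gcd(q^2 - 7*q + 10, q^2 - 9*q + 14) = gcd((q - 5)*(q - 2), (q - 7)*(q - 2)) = q - 2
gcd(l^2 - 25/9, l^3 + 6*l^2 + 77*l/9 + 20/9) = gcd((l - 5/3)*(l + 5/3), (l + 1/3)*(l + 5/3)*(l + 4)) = l + 5/3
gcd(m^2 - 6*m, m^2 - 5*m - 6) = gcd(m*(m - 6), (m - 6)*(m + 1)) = m - 6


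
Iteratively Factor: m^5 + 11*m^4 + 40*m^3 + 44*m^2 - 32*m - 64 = (m + 2)*(m^4 + 9*m^3 + 22*m^2 - 32) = (m + 2)*(m + 4)*(m^3 + 5*m^2 + 2*m - 8) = (m - 1)*(m + 2)*(m + 4)*(m^2 + 6*m + 8) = (m - 1)*(m + 2)^2*(m + 4)*(m + 4)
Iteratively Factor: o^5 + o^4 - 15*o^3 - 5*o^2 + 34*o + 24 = (o - 3)*(o^4 + 4*o^3 - 3*o^2 - 14*o - 8) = (o - 3)*(o + 4)*(o^3 - 3*o - 2) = (o - 3)*(o + 1)*(o + 4)*(o^2 - o - 2) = (o - 3)*(o + 1)^2*(o + 4)*(o - 2)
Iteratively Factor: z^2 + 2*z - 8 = (z + 4)*(z - 2)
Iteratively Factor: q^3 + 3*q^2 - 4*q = (q + 4)*(q^2 - q) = (q - 1)*(q + 4)*(q)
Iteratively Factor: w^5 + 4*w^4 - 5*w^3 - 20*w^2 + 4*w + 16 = (w + 4)*(w^4 - 5*w^2 + 4) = (w - 2)*(w + 4)*(w^3 + 2*w^2 - w - 2) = (w - 2)*(w + 2)*(w + 4)*(w^2 - 1) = (w - 2)*(w + 1)*(w + 2)*(w + 4)*(w - 1)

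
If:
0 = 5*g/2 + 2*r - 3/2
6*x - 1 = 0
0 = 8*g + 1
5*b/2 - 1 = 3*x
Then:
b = 3/5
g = -1/8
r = 29/32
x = 1/6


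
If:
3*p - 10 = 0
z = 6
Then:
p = 10/3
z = 6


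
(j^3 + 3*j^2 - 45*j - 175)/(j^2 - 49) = (j^2 + 10*j + 25)/(j + 7)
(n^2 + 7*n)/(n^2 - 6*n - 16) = n*(n + 7)/(n^2 - 6*n - 16)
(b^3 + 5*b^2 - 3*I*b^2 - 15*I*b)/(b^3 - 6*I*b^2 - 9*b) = (b + 5)/(b - 3*I)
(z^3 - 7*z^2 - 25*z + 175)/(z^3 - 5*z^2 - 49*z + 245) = (z + 5)/(z + 7)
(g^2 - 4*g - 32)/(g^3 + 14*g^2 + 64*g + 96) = (g - 8)/(g^2 + 10*g + 24)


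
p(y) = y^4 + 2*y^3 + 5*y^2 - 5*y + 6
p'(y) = 4*y^3 + 6*y^2 + 10*y - 5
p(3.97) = 438.50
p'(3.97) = 379.55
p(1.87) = 39.44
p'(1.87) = 60.84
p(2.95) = 161.84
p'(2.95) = 179.40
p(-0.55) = 10.02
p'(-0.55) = -9.35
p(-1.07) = 15.94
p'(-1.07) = -13.73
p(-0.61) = 10.59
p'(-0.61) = -9.78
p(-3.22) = 114.67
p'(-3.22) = -108.53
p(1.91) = 41.93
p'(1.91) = 63.86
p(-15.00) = 45081.00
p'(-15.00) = -12305.00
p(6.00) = 1884.00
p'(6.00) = 1135.00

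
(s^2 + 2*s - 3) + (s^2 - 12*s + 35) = 2*s^2 - 10*s + 32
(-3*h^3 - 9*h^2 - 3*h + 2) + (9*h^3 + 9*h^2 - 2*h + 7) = 6*h^3 - 5*h + 9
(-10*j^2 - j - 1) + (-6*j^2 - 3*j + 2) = -16*j^2 - 4*j + 1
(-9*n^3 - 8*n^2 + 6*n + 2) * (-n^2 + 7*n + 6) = 9*n^5 - 55*n^4 - 116*n^3 - 8*n^2 + 50*n + 12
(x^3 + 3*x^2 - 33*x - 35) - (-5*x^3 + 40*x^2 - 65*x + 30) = 6*x^3 - 37*x^2 + 32*x - 65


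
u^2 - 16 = (u - 4)*(u + 4)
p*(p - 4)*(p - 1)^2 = p^4 - 6*p^3 + 9*p^2 - 4*p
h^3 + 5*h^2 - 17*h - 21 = (h - 3)*(h + 1)*(h + 7)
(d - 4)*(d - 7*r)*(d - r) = d^3 - 8*d^2*r - 4*d^2 + 7*d*r^2 + 32*d*r - 28*r^2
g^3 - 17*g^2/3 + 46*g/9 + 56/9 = (g - 4)*(g - 7/3)*(g + 2/3)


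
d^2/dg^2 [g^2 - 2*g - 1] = 2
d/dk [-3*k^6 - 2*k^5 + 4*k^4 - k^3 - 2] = k^2*(-18*k^3 - 10*k^2 + 16*k - 3)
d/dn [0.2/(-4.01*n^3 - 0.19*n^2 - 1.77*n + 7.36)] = (2.406*n^2 + 0.076*n + 0.354)/(4.01*n^3 + 0.19*n^2 + 1.77*n - 7.36)^2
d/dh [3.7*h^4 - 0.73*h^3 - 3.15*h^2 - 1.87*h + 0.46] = 14.8*h^3 - 2.19*h^2 - 6.3*h - 1.87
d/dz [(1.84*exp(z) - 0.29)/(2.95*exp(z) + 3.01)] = 6.3939*exp(z)/(2.95*exp(z) + 3.01)^2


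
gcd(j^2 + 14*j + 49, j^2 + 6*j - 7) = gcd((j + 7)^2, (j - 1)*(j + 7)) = j + 7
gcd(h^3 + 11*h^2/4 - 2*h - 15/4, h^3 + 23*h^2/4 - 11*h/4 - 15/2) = h^2 - h/4 - 5/4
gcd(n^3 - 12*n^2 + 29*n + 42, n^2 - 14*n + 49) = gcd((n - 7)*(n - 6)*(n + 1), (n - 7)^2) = n - 7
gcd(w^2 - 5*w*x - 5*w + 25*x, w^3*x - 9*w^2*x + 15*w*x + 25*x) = w - 5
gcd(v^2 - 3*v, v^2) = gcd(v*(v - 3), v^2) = v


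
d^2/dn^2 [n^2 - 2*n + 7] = 2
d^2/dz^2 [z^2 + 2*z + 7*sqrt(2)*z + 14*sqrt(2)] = 2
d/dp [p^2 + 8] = 2*p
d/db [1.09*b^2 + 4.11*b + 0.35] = 2.18*b + 4.11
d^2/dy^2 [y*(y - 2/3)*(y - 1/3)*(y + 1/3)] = 12*y^2 - 4*y - 2/9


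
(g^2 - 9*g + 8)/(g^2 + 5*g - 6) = (g - 8)/(g + 6)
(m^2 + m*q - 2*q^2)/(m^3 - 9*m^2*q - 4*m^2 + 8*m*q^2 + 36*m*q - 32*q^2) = (-m - 2*q)/(-m^2 + 8*m*q + 4*m - 32*q)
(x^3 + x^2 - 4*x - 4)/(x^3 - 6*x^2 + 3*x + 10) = (x + 2)/(x - 5)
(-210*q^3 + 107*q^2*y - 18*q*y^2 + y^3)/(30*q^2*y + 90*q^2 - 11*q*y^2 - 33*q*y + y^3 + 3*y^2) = (-7*q + y)/(y + 3)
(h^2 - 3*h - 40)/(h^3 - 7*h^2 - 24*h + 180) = (h - 8)/(h^2 - 12*h + 36)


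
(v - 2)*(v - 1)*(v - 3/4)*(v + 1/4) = v^4 - 7*v^3/2 + 53*v^2/16 - 7*v/16 - 3/8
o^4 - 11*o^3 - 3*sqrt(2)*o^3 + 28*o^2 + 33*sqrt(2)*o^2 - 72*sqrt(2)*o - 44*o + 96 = (o - 8)*(o - 3)*(o - 2*sqrt(2))*(o - sqrt(2))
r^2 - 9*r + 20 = (r - 5)*(r - 4)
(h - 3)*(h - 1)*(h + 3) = h^3 - h^2 - 9*h + 9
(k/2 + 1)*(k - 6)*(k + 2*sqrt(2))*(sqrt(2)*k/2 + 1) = sqrt(2)*k^4/4 - sqrt(2)*k^3 + 3*k^3/2 - 6*k^2 - 2*sqrt(2)*k^2 - 18*k - 4*sqrt(2)*k - 12*sqrt(2)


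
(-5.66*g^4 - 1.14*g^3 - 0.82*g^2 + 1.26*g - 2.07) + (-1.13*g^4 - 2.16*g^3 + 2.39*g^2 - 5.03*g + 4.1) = -6.79*g^4 - 3.3*g^3 + 1.57*g^2 - 3.77*g + 2.03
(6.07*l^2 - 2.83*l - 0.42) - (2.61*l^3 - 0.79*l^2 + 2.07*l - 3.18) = -2.61*l^3 + 6.86*l^2 - 4.9*l + 2.76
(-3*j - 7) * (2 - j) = 3*j^2 + j - 14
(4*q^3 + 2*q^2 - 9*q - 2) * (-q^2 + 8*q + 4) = -4*q^5 + 30*q^4 + 41*q^3 - 62*q^2 - 52*q - 8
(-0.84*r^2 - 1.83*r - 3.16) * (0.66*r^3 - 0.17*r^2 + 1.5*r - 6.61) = -0.5544*r^5 - 1.065*r^4 - 3.0345*r^3 + 3.3446*r^2 + 7.3563*r + 20.8876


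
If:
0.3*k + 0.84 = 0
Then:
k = -2.80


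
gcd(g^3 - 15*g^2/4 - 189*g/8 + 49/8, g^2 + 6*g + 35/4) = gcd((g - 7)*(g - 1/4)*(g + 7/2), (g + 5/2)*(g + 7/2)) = g + 7/2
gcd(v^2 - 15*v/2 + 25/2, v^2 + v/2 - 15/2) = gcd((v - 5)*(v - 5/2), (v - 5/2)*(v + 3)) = v - 5/2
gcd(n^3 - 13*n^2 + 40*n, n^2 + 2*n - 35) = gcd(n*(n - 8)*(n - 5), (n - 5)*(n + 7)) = n - 5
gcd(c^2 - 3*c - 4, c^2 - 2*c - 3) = c + 1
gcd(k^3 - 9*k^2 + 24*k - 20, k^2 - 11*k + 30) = k - 5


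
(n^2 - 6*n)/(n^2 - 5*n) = (n - 6)/(n - 5)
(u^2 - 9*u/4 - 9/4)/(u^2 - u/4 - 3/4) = (u - 3)/(u - 1)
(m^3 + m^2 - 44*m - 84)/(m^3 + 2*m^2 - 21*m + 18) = (m^2 - 5*m - 14)/(m^2 - 4*m + 3)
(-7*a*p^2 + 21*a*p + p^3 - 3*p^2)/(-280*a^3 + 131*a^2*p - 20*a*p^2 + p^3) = p*(p - 3)/(40*a^2 - 13*a*p + p^2)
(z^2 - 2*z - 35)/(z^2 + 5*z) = (z - 7)/z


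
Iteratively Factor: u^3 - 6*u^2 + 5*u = (u)*(u^2 - 6*u + 5) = u*(u - 5)*(u - 1)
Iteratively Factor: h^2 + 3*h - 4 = (h - 1)*(h + 4)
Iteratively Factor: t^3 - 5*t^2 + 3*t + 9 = (t - 3)*(t^2 - 2*t - 3) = (t - 3)^2*(t + 1)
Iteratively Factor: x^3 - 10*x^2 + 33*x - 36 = (x - 3)*(x^2 - 7*x + 12) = (x - 3)^2*(x - 4)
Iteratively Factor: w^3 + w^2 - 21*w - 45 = (w - 5)*(w^2 + 6*w + 9) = (w - 5)*(w + 3)*(w + 3)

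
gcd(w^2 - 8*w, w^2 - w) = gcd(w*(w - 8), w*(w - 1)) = w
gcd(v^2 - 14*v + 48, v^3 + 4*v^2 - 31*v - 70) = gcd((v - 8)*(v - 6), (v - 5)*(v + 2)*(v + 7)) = 1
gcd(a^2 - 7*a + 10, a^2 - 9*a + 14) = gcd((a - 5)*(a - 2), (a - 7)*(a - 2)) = a - 2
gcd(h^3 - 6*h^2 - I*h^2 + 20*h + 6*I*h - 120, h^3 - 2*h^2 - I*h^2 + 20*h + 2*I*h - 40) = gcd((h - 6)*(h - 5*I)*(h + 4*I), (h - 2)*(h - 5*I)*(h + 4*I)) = h^2 - I*h + 20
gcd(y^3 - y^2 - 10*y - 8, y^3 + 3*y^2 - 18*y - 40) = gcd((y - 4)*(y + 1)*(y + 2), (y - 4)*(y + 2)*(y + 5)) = y^2 - 2*y - 8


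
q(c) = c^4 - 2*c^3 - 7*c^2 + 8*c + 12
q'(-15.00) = -14632.00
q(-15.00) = 55692.00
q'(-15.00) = -14632.00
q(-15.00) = 55692.00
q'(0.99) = -7.86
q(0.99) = 12.08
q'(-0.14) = 9.83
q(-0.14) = 10.75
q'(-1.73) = -6.45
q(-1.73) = -3.48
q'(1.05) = -8.68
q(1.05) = 11.58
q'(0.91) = -6.69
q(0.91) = 12.66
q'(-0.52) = 13.10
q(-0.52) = 6.30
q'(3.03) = 21.77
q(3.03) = 0.63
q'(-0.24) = 10.96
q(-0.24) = 9.71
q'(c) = 4*c^3 - 6*c^2 - 14*c + 8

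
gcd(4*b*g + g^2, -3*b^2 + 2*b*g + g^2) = 1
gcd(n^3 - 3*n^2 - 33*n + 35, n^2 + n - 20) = n + 5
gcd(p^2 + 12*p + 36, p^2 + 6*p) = p + 6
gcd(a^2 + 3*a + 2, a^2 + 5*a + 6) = a + 2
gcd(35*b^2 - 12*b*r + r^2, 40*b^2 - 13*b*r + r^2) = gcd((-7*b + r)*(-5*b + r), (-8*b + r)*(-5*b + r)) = -5*b + r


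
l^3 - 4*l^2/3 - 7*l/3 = l*(l - 7/3)*(l + 1)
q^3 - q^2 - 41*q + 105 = (q - 5)*(q - 3)*(q + 7)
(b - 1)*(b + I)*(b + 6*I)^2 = b^4 - b^3 + 13*I*b^3 - 48*b^2 - 13*I*b^2 + 48*b - 36*I*b + 36*I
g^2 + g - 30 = (g - 5)*(g + 6)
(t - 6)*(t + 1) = t^2 - 5*t - 6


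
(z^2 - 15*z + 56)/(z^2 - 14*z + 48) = (z - 7)/(z - 6)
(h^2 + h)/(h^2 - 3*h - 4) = h/(h - 4)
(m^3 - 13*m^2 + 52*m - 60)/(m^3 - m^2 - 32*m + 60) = (m - 6)/(m + 6)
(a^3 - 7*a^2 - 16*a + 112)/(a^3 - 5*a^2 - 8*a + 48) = (a^2 - 3*a - 28)/(a^2 - a - 12)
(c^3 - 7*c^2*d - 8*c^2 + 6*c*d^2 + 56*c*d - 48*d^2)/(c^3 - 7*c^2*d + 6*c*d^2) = (c - 8)/c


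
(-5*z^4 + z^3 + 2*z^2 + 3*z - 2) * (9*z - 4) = -45*z^5 + 29*z^4 + 14*z^3 + 19*z^2 - 30*z + 8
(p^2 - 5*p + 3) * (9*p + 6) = 9*p^3 - 39*p^2 - 3*p + 18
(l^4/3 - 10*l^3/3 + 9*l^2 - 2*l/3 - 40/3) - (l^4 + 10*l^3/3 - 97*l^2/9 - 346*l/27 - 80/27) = -2*l^4/3 - 20*l^3/3 + 178*l^2/9 + 328*l/27 - 280/27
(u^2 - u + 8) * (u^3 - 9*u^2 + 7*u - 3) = u^5 - 10*u^4 + 24*u^3 - 82*u^2 + 59*u - 24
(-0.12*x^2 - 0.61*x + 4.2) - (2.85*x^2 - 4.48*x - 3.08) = -2.97*x^2 + 3.87*x + 7.28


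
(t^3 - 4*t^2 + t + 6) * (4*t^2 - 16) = 4*t^5 - 16*t^4 - 12*t^3 + 88*t^2 - 16*t - 96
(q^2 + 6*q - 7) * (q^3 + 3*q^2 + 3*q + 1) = q^5 + 9*q^4 + 14*q^3 - 2*q^2 - 15*q - 7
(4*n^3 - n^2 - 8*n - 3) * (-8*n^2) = -32*n^5 + 8*n^4 + 64*n^3 + 24*n^2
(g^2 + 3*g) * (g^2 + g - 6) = g^4 + 4*g^3 - 3*g^2 - 18*g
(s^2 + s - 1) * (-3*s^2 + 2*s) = -3*s^4 - s^3 + 5*s^2 - 2*s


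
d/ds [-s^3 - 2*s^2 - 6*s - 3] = -3*s^2 - 4*s - 6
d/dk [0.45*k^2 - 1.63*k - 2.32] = 0.9*k - 1.63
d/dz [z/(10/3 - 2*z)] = 15/(2*(9*z^2 - 30*z + 25))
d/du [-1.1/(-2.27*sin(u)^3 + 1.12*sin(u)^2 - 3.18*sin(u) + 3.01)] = (-7.491*sin(u)^2 + 2.464*sin(u) - 3.498)*cos(u)/(2.27*sin(u)^3 - 1.12*sin(u)^2 + 3.18*sin(u) - 3.01)^2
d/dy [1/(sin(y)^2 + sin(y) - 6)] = -(2*sin(y) + 1)*cos(y)/(sin(y)^2 + sin(y) - 6)^2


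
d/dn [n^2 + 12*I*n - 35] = 2*n + 12*I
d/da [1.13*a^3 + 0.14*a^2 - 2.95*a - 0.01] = 3.39*a^2 + 0.28*a - 2.95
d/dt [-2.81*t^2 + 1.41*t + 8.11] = 1.41 - 5.62*t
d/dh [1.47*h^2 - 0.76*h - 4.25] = 2.94*h - 0.76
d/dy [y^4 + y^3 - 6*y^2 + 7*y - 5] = 4*y^3 + 3*y^2 - 12*y + 7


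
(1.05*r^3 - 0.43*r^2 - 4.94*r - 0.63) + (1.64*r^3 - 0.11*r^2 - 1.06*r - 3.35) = 2.69*r^3 - 0.54*r^2 - 6.0*r - 3.98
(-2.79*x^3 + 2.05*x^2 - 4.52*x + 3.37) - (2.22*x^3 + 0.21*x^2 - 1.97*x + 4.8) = -5.01*x^3 + 1.84*x^2 - 2.55*x - 1.43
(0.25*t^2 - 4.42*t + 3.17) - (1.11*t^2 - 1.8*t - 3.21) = -0.86*t^2 - 2.62*t + 6.38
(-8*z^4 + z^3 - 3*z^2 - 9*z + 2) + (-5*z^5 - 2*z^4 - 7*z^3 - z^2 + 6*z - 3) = -5*z^5 - 10*z^4 - 6*z^3 - 4*z^2 - 3*z - 1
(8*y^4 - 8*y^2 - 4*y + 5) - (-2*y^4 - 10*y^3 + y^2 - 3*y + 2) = 10*y^4 + 10*y^3 - 9*y^2 - y + 3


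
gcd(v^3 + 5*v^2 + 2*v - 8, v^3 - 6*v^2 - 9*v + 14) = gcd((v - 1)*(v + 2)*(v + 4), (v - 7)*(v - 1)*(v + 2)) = v^2 + v - 2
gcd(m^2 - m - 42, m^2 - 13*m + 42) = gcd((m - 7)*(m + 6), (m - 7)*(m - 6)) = m - 7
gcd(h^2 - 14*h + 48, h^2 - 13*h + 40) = h - 8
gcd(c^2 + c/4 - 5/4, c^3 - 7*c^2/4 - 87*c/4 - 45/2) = c + 5/4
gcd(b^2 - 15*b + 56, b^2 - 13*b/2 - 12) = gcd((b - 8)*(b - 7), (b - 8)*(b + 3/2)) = b - 8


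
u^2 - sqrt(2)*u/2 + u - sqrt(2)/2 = (u + 1)*(u - sqrt(2)/2)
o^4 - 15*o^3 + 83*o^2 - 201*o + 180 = (o - 5)*(o - 4)*(o - 3)^2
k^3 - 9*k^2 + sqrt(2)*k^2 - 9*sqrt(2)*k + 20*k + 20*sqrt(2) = (k - 5)*(k - 4)*(k + sqrt(2))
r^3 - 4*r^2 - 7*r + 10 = (r - 5)*(r - 1)*(r + 2)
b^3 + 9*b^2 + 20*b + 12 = (b + 1)*(b + 2)*(b + 6)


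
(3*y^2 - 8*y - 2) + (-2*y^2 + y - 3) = y^2 - 7*y - 5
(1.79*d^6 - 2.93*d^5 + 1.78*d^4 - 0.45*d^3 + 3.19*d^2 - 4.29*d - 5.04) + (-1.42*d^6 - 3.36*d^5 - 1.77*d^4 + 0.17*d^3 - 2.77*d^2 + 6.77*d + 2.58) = 0.37*d^6 - 6.29*d^5 + 0.01*d^4 - 0.28*d^3 + 0.42*d^2 + 2.48*d - 2.46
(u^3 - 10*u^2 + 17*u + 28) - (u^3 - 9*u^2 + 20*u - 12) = -u^2 - 3*u + 40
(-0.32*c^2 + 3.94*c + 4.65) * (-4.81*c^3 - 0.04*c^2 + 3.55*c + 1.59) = 1.5392*c^5 - 18.9386*c^4 - 23.6601*c^3 + 13.2922*c^2 + 22.7721*c + 7.3935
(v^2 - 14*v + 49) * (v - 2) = v^3 - 16*v^2 + 77*v - 98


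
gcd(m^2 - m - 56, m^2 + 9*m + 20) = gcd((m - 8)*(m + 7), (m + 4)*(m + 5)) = 1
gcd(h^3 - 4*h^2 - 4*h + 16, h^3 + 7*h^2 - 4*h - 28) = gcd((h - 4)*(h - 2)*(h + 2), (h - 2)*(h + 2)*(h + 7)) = h^2 - 4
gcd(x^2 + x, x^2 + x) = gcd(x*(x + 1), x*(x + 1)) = x^2 + x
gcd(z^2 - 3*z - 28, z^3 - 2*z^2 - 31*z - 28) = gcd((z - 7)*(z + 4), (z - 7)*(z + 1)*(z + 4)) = z^2 - 3*z - 28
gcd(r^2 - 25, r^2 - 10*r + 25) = r - 5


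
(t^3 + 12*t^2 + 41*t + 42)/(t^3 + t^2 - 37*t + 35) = (t^2 + 5*t + 6)/(t^2 - 6*t + 5)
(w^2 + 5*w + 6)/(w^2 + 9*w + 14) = (w + 3)/(w + 7)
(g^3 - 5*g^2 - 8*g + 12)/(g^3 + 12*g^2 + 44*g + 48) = (g^2 - 7*g + 6)/(g^2 + 10*g + 24)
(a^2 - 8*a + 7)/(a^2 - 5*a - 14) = (a - 1)/(a + 2)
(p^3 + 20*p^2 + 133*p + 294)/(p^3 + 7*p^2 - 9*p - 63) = (p^2 + 13*p + 42)/(p^2 - 9)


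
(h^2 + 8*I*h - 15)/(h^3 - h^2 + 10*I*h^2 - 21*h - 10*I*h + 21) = (h + 5*I)/(h^2 + h*(-1 + 7*I) - 7*I)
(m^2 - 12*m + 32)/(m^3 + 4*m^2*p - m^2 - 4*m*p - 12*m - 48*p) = (m - 8)/(m^2 + 4*m*p + 3*m + 12*p)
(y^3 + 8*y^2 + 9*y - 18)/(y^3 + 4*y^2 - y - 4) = (y^2 + 9*y + 18)/(y^2 + 5*y + 4)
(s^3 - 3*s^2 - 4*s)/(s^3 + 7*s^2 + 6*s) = (s - 4)/(s + 6)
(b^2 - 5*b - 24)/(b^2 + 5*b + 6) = (b - 8)/(b + 2)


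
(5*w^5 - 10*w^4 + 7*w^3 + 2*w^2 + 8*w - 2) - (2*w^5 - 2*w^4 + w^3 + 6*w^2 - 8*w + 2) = 3*w^5 - 8*w^4 + 6*w^3 - 4*w^2 + 16*w - 4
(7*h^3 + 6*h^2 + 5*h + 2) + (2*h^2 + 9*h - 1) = 7*h^3 + 8*h^2 + 14*h + 1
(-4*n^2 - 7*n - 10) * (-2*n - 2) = 8*n^3 + 22*n^2 + 34*n + 20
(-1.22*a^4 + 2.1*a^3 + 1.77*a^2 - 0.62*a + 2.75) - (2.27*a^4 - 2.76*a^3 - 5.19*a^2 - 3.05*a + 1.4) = -3.49*a^4 + 4.86*a^3 + 6.96*a^2 + 2.43*a + 1.35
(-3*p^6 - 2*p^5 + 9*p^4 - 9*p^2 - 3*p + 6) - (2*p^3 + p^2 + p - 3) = -3*p^6 - 2*p^5 + 9*p^4 - 2*p^3 - 10*p^2 - 4*p + 9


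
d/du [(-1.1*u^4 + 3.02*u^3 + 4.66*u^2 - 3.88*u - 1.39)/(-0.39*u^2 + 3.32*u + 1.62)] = (0.858*u^5 - 12.1338*u^4 + 12.9248*u^3 + 28.6352*u^2 + 14.0142*u - 1.6708)/(0.1521*u^4 - 2.5896*u^3 + 9.7588*u^2 + 10.7568*u + 2.6244)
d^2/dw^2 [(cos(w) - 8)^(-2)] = 2*(-8*cos(w) - cos(2*w) + 2)/(cos(w) - 8)^4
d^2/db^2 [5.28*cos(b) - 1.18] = -5.28*cos(b)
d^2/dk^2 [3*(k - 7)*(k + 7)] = 6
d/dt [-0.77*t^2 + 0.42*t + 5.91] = 0.42 - 1.54*t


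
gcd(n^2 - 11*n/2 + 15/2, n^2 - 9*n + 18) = n - 3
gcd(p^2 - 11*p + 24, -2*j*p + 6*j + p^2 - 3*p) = p - 3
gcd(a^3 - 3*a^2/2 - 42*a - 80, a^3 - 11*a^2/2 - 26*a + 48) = a^2 - 4*a - 32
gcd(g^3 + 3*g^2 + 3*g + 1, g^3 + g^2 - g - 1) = g^2 + 2*g + 1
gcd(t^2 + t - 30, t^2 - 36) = t + 6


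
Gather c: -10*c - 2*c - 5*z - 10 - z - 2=-12*c - 6*z - 12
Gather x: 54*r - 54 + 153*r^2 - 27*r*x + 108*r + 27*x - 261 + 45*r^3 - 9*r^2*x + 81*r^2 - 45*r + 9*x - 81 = 45*r^3 + 234*r^2 + 117*r + x*(-9*r^2 - 27*r + 36) - 396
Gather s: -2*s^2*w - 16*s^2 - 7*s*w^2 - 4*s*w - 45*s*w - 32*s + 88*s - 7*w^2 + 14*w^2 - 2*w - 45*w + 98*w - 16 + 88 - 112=s^2*(-2*w - 16) + s*(-7*w^2 - 49*w + 56) + 7*w^2 + 51*w - 40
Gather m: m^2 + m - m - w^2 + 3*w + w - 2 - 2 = m^2 - w^2 + 4*w - 4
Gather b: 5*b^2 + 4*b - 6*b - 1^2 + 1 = 5*b^2 - 2*b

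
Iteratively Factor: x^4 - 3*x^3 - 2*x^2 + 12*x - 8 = (x + 2)*(x^3 - 5*x^2 + 8*x - 4) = (x - 1)*(x + 2)*(x^2 - 4*x + 4) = (x - 2)*(x - 1)*(x + 2)*(x - 2)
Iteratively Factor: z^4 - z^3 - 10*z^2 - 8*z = (z + 1)*(z^3 - 2*z^2 - 8*z) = (z + 1)*(z + 2)*(z^2 - 4*z) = (z - 4)*(z + 1)*(z + 2)*(z)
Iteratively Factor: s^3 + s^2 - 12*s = (s)*(s^2 + s - 12) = s*(s + 4)*(s - 3)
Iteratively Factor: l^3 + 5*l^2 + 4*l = (l + 1)*(l^2 + 4*l) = l*(l + 1)*(l + 4)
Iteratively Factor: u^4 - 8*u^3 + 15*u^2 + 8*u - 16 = (u + 1)*(u^3 - 9*u^2 + 24*u - 16) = (u - 1)*(u + 1)*(u^2 - 8*u + 16) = (u - 4)*(u - 1)*(u + 1)*(u - 4)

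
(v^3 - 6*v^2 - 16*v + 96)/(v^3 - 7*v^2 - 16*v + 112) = (v - 6)/(v - 7)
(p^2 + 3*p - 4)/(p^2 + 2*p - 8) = (p - 1)/(p - 2)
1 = 1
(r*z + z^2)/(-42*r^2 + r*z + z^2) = z*(r + z)/(-42*r^2 + r*z + z^2)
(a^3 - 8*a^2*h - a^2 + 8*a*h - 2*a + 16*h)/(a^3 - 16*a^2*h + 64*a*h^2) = (a^2 - a - 2)/(a*(a - 8*h))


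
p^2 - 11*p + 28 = (p - 7)*(p - 4)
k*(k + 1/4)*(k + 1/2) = k^3 + 3*k^2/4 + k/8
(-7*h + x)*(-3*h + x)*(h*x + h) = 21*h^3*x + 21*h^3 - 10*h^2*x^2 - 10*h^2*x + h*x^3 + h*x^2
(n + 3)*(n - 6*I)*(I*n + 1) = I*n^3 + 7*n^2 + 3*I*n^2 + 21*n - 6*I*n - 18*I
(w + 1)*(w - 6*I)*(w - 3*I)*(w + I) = w^4 + w^3 - 8*I*w^3 - 9*w^2 - 8*I*w^2 - 9*w - 18*I*w - 18*I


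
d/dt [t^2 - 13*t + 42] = 2*t - 13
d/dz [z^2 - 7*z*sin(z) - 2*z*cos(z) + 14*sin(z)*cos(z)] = 2*z*sin(z) - 7*z*cos(z) + 2*z - 7*sin(z) - 2*cos(z) + 14*cos(2*z)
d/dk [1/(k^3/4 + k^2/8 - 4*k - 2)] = 16*(-3*k^2 - k + 16)/(2*k^3 + k^2 - 32*k - 16)^2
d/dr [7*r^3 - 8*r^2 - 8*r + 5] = 21*r^2 - 16*r - 8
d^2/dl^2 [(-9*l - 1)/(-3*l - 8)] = -414/(3*l + 8)^3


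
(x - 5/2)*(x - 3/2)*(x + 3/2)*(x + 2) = x^4 - x^3/2 - 29*x^2/4 + 9*x/8 + 45/4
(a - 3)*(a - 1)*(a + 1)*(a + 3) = a^4 - 10*a^2 + 9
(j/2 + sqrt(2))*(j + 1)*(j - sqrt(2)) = j^3/2 + j^2/2 + sqrt(2)*j^2/2 - 2*j + sqrt(2)*j/2 - 2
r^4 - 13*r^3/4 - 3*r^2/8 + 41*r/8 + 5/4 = (r - 5/2)*(r - 2)*(r + 1/4)*(r + 1)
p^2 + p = p*(p + 1)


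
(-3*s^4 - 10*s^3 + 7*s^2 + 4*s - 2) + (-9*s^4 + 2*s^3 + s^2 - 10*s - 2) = -12*s^4 - 8*s^3 + 8*s^2 - 6*s - 4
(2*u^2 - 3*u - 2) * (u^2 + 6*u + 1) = 2*u^4 + 9*u^3 - 18*u^2 - 15*u - 2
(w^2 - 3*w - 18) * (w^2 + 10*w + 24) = w^4 + 7*w^3 - 24*w^2 - 252*w - 432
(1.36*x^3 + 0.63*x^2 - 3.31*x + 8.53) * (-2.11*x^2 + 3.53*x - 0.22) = -2.8696*x^5 + 3.4715*x^4 + 8.9088*x^3 - 29.8212*x^2 + 30.8391*x - 1.8766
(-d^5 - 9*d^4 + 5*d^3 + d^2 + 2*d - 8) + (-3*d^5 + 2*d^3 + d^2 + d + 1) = -4*d^5 - 9*d^4 + 7*d^3 + 2*d^2 + 3*d - 7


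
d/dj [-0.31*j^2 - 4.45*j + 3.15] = -0.62*j - 4.45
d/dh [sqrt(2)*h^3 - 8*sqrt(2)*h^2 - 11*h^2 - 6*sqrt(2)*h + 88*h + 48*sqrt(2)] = 3*sqrt(2)*h^2 - 16*sqrt(2)*h - 22*h - 6*sqrt(2) + 88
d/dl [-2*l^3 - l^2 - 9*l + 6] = -6*l^2 - 2*l - 9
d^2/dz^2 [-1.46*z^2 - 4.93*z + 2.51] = -2.92000000000000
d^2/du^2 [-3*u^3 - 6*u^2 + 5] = -18*u - 12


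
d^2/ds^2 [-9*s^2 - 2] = -18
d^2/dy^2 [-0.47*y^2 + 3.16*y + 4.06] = -0.940000000000000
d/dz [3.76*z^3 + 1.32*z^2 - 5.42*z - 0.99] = 11.28*z^2 + 2.64*z - 5.42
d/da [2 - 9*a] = -9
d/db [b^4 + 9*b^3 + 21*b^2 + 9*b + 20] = 4*b^3 + 27*b^2 + 42*b + 9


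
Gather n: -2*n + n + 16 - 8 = 8 - n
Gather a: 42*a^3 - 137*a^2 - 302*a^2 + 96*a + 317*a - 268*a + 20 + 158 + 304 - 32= 42*a^3 - 439*a^2 + 145*a + 450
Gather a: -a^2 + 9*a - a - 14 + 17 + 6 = -a^2 + 8*a + 9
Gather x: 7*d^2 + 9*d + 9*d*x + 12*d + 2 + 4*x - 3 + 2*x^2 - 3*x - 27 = 7*d^2 + 21*d + 2*x^2 + x*(9*d + 1) - 28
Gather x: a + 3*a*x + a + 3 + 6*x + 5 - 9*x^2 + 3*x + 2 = 2*a - 9*x^2 + x*(3*a + 9) + 10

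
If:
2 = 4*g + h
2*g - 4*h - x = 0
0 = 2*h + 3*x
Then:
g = 10/23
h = 6/23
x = -4/23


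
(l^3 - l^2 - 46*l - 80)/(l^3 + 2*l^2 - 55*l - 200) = (l + 2)/(l + 5)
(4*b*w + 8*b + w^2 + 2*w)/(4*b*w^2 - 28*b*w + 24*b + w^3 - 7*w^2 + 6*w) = (w + 2)/(w^2 - 7*w + 6)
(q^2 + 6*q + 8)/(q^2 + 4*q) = (q + 2)/q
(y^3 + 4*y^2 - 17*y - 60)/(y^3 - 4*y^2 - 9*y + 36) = (y + 5)/(y - 3)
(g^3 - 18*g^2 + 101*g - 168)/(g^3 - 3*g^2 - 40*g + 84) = (g^2 - 11*g + 24)/(g^2 + 4*g - 12)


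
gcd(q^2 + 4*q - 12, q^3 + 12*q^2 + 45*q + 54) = q + 6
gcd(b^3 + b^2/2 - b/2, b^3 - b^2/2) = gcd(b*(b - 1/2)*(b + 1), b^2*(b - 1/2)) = b^2 - b/2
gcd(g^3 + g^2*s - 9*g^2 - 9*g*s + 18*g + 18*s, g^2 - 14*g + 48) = g - 6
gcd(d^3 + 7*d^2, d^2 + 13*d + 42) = d + 7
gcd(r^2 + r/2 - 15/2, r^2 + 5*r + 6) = r + 3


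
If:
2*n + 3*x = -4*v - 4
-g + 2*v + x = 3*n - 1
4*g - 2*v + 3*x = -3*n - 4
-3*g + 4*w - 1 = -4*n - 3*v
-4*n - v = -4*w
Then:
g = -29/27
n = 2/27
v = -19/27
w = -11/108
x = -4/9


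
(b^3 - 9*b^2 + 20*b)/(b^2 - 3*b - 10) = b*(b - 4)/(b + 2)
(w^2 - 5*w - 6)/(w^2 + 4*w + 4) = (w^2 - 5*w - 6)/(w^2 + 4*w + 4)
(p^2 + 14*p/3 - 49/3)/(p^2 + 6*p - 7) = (p - 7/3)/(p - 1)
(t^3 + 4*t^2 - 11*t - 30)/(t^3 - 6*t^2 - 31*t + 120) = (t + 2)/(t - 8)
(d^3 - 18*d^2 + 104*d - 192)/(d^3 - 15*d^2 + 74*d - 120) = (d - 8)/(d - 5)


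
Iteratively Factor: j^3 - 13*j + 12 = (j - 3)*(j^2 + 3*j - 4) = (j - 3)*(j + 4)*(j - 1)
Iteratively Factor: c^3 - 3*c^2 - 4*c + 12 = (c + 2)*(c^2 - 5*c + 6) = (c - 2)*(c + 2)*(c - 3)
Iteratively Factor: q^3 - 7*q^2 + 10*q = (q - 5)*(q^2 - 2*q) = q*(q - 5)*(q - 2)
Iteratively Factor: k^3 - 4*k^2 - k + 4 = (k + 1)*(k^2 - 5*k + 4) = (k - 1)*(k + 1)*(k - 4)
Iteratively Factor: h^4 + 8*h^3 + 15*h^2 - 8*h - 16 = (h + 1)*(h^3 + 7*h^2 + 8*h - 16) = (h - 1)*(h + 1)*(h^2 + 8*h + 16) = (h - 1)*(h + 1)*(h + 4)*(h + 4)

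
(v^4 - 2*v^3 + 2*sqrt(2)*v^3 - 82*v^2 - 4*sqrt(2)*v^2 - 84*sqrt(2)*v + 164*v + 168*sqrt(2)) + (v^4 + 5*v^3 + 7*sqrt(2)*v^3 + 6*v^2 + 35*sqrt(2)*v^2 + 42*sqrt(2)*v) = 2*v^4 + 3*v^3 + 9*sqrt(2)*v^3 - 76*v^2 + 31*sqrt(2)*v^2 - 42*sqrt(2)*v + 164*v + 168*sqrt(2)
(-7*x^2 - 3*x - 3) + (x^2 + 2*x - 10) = -6*x^2 - x - 13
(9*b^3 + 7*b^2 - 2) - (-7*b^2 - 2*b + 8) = 9*b^3 + 14*b^2 + 2*b - 10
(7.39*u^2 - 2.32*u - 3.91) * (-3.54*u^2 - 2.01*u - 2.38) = -26.1606*u^4 - 6.6411*u^3 + 0.916400000000002*u^2 + 13.3807*u + 9.3058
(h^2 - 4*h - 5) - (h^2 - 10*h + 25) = 6*h - 30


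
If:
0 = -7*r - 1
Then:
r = -1/7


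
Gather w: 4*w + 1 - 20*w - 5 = -16*w - 4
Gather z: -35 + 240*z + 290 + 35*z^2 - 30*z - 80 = 35*z^2 + 210*z + 175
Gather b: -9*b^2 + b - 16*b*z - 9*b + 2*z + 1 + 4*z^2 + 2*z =-9*b^2 + b*(-16*z - 8) + 4*z^2 + 4*z + 1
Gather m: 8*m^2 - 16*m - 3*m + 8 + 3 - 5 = 8*m^2 - 19*m + 6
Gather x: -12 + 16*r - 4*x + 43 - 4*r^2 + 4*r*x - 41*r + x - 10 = -4*r^2 - 25*r + x*(4*r - 3) + 21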